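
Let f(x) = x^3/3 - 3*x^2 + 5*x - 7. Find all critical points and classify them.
f'(x) = x^2 - 6*x + 5

Solve f'(x) = 0:
  Factor: x^2 - 6*x + 5 = (x - 5)*(x - 1) = 0.
  ⇒ x = 1, 5

f''(x) = 2*x - 6
Second-derivative test at each critical point:
  f''(1) = -4 < 0 → local maximum
  f''(5) = 4 > 0 → local minimum

Critical points: x = 1 (local maximum); x = 5 (local minimum)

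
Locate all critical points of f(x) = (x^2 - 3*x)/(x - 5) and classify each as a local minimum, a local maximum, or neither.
f'(x) = (x^2 - 10*x + 15)/(x^2 - 10*x + 25)

Solve f'(x) = 0:
  f'(x) = (x^2 - 10*x + 15)/(x - 5)^2; the denominator is positive wherever f is defined, so f'(x) = 0 ⇔ x^2 - 10*x + 15 = 0.
  x^2 - 10*x + 15 = 0 has no rational roots; quadratic formula: x = (10 ± √40)/2.
  ⇒ x = 5 - sqrt(10) ≈ 1.8377, sqrt(10) + 5 ≈ 8.1623

f''(x) = 20/(x^3 - 15*x^2 + 75*x - 125)
Second-derivative test at each critical point:
  f''(1.8377) = -0.6325 < 0 → local maximum
  f''(8.1623) = 0.6325 > 0 → local minimum

Critical points: x = 5 - sqrt(10) ≈ 1.8377 (local maximum); x = sqrt(10) + 5 ≈ 8.1623 (local minimum)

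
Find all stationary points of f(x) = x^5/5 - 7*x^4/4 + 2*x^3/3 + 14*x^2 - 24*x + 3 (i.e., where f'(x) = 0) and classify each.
f'(x) = x^4 - 7*x^3 + 2*x^2 + 28*x - 24

Solve f'(x) = 0:
  Factor: x^4 - 7*x^3 + 2*x^2 + 28*x - 24 = (x - 6)*(x - 2)*(x - 1)*(x + 2) = 0.
  ⇒ x = -2, 1, 2, 6

f''(x) = 4*x^3 - 21*x^2 + 4*x + 28
Second-derivative test at each critical point:
  f''(-2) = -96 < 0 → local maximum
  f''(1) = 15 > 0 → local minimum
  f''(2) = -16 < 0 → local maximum
  f''(6) = 160 > 0 → local minimum

Critical points: x = -2 (local maximum); x = 1 (local minimum); x = 2 (local maximum); x = 6 (local minimum)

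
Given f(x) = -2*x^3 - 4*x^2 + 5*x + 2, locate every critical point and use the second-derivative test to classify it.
f'(x) = -6*x^2 - 8*x + 5

Solve f'(x) = 0:
  6*x^2 + 8*x - 5 = 0 has no rational roots; quadratic formula: x = (-8 ± √184)/12.
  ⇒ x = -sqrt(46)/6 - 2/3 ≈ -1.7971, -2/3 + sqrt(46)/6 ≈ 0.4637

f''(x) = -12*x - 8
Second-derivative test at each critical point:
  f''(-1.7971) = 13.5647 > 0 → local minimum
  f''(0.4637) = -13.5647 < 0 → local maximum

Critical points: x = -sqrt(46)/6 - 2/3 ≈ -1.7971 (local minimum); x = -2/3 + sqrt(46)/6 ≈ 0.4637 (local maximum)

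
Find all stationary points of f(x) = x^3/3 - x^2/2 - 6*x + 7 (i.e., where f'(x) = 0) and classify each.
f'(x) = x^2 - x - 6

Solve f'(x) = 0:
  Factor: x^2 - x - 6 = (x - 3)*(x + 2) = 0.
  ⇒ x = -2, 3

f''(x) = 2*x - 1
Second-derivative test at each critical point:
  f''(-2) = -5 < 0 → local maximum
  f''(3) = 5 > 0 → local minimum

Critical points: x = -2 (local maximum); x = 3 (local minimum)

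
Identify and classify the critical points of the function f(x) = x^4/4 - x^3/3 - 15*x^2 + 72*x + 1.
f'(x) = x^3 - x^2 - 30*x + 72

Solve f'(x) = 0:
  Factor: x^3 - x^2 - 30*x + 72 = (x - 4)*(x - 3)*(x + 6) = 0.
  ⇒ x = -6, 3, 4

f''(x) = 3*x^2 - 2*x - 30
Second-derivative test at each critical point:
  f''(-6) = 90 > 0 → local minimum
  f''(3) = -9 < 0 → local maximum
  f''(4) = 10 > 0 → local minimum

Critical points: x = -6 (local minimum); x = 3 (local maximum); x = 4 (local minimum)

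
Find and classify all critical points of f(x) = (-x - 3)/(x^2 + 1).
f'(x) = (-x^2 + 2*x*(x + 3) - 1)/(x^2 + 1)^2

Solve f'(x) = 0:
  f'(x) = (x^2 + 6*x - 1)/(x^2 + 1)^2; the denominator is positive wherever f is defined, so f'(x) = 0 ⇔ x^2 + 6*x - 1 = 0.
  x^2 + 6*x - 1 = 0 has no rational roots; quadratic formula: x = (-6 ± √40)/2.
  ⇒ x = -sqrt(10) - 3 ≈ -6.1623, -3 + sqrt(10) ≈ 0.1623

f''(x) = 2*(-4*x^2*(x + 3) + 3*(x + 1)*(x^2 + 1))/(x^2 + 1)^3
Second-derivative test at each critical point:
  f''(-6.1623) = -0.0042 < 0 → local maximum
  f''(0.1623) = 6.0042 > 0 → local minimum

Critical points: x = -sqrt(10) - 3 ≈ -6.1623 (local maximum); x = -3 + sqrt(10) ≈ 0.1623 (local minimum)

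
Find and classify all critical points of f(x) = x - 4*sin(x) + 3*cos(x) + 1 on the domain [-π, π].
f'(x) = -3*sin(x) - 4*cos(x) + 1

Solve f'(x) = 0 on [-π, π]:
  f'(x) = 0 ⇔ -3*sin(x) - 4*cos(x) = -1. Write the left side as R·cos(x + φ) with R = √((-4)² + 3²) = 5, cos φ = -4/5, sin φ = 3/5; then cos(x + φ) = -1/5. Solve for x and keep the solutions lying in [-π, π].
  ⇒ x = atan((3 - 8*sqrt(6))/(4 + 6*sqrt(6))) ≈ -0.7259, atan((3 + 8*sqrt(6))/(4 - 6*sqrt(6))) + pi ≈ 2.0129

f''(x) = 4*sin(x) - 3*cos(x)
Second-derivative test at each critical point:
  f''(-0.7259) = -4.8990 < 0 → local maximum
  f''(2.0129) = 4.8990 > 0 → local minimum

Critical points: x = atan((3 - 8*sqrt(6))/(4 + 6*sqrt(6))) ≈ -0.7259 (local maximum); x = atan((3 + 8*sqrt(6))/(4 - 6*sqrt(6))) + pi ≈ 2.0129 (local minimum)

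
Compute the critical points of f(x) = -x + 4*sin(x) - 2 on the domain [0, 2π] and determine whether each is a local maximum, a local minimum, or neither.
f'(x) = 4*cos(x) - 1

Solve f'(x) = 0 on [0, 2π]:
  f'(x) = 0 ⇔ cos(x) = 1/4, i.e. x = ±arccos(1/4) + 2nπ; keep the solutions lying in [0, 2π].
  ⇒ x = acos(1/4) ≈ 1.3181, -acos(1/4) + 2*pi ≈ 4.9651

f''(x) = -4*sin(x)
Second-derivative test at each critical point:
  f''(1.3181) = -3.8730 < 0 → local maximum
  f''(4.9651) = 3.8730 > 0 → local minimum

Critical points: x = acos(1/4) ≈ 1.3181 (local maximum); x = -acos(1/4) + 2*pi ≈ 4.9651 (local minimum)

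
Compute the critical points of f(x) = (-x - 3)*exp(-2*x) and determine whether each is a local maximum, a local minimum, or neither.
f'(x) = (2*x + 5)*exp(-2*x)

Solve f'(x) = 0:
  f'(x) = (2*x + 5)·exp(-2*x) and exp(-2*x) > 0 for every x, so f'(x) = 0 ⇔ 2*x + 5 = 0.
  2*x + 5 = 0.
  ⇒ x = -5/2

f''(x) = 4*(-x - 2)*exp(-2*x)
Second-derivative test at each critical point:
  f''(-5/2) = 296.8263 > 0 → local minimum

Critical points: x = -5/2 (local minimum)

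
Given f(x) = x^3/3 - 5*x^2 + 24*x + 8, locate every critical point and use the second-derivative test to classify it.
f'(x) = x^2 - 10*x + 24

Solve f'(x) = 0:
  Factor: x^2 - 10*x + 24 = (x - 6)*(x - 4) = 0.
  ⇒ x = 4, 6

f''(x) = 2*x - 10
Second-derivative test at each critical point:
  f''(4) = -2 < 0 → local maximum
  f''(6) = 2 > 0 → local minimum

Critical points: x = 4 (local maximum); x = 6 (local minimum)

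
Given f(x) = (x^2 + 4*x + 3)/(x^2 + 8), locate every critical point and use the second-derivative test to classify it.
f'(x) = 2*(-2*x^2 + 5*x + 16)/(x^4 + 16*x^2 + 64)

Solve f'(x) = 0:
  f'(x) = -2*(2*x^2 - 5*x - 16)/(x^2 + 8)^2; the denominator is positive wherever f is defined, so f'(x) = 0 ⇔ -4*x^2 + 10*x + 32 = 0.
  Factor: -4*x^2 + 10*x + 32 = -2*(2*x^2 - 5*x - 16); 2*x^2 - 5*x - 16 = 0 has no rational roots; quadratic formula: x = (5 ± √153)/4.
  ⇒ x = 5/4 - 3*sqrt(17)/4 ≈ -1.8423, 5/4 + 3*sqrt(17)/4 ≈ 4.3423

f''(x) = 2*(4*x^3 - 15*x^2 - 96*x + 40)/(x^6 + 24*x^4 + 192*x^2 + 512)
Second-derivative test at each critical point:
  f''(-1.8423) = 0.1906 > 0 → local minimum
  f''(4.3423) = -0.0343 < 0 → local maximum

Critical points: x = 5/4 - 3*sqrt(17)/4 ≈ -1.8423 (local minimum); x = 5/4 + 3*sqrt(17)/4 ≈ 4.3423 (local maximum)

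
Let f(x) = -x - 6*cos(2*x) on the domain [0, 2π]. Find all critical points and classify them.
f'(x) = 12*sin(2*x) - 1

Solve f'(x) = 0 on [0, 2π]:
  f'(x) = 0 ⇔ sin(2*x) = 1/12, i.e. 2*x = arcsin(1/12) + 2nπ or 2*x = π − arcsin(1/12) + 2nπ; keep the solutions lying in [0, 2π].
  ⇒ x = asin(1/12)/2 ≈ 0.0417, -asin(1/12)/2 + pi/2 ≈ 1.5291, asin(1/12)/2 + pi ≈ 3.1833, -asin(1/12)/2 + 3*pi/2 ≈ 4.6707

f''(x) = 24*cos(2*x)
Second-derivative test at each critical point:
  f''(0.0417) = 23.9165 > 0 → local minimum
  f''(1.5291) = -23.9165 < 0 → local maximum
  f''(3.1833) = 23.9165 > 0 → local minimum
  f''(4.6707) = -23.9165 < 0 → local maximum

Critical points: x = asin(1/12)/2 ≈ 0.0417 (local minimum); x = -asin(1/12)/2 + pi/2 ≈ 1.5291 (local maximum); x = asin(1/12)/2 + pi ≈ 3.1833 (local minimum); x = -asin(1/12)/2 + 3*pi/2 ≈ 4.6707 (local maximum)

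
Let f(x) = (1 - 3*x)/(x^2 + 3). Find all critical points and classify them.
f'(x) = (3*x^2 - 2*x - 9)/(x^4 + 6*x^2 + 9)

Solve f'(x) = 0:
  f'(x) = (3*x^2 - 2*x - 9)/(x^2 + 3)^2; the denominator is positive wherever f is defined, so f'(x) = 0 ⇔ 3*x^2 - 2*x - 9 = 0.
  3*x^2 - 2*x - 9 = 0 has no rational roots; quadratic formula: x = (2 ± √112)/6.
  ⇒ x = 1/3 - 2*sqrt(7)/3 ≈ -1.4305, 1/3 + 2*sqrt(7)/3 ≈ 2.0972

f''(x) = 2*(4*x^2*(1 - 3*x) + (9*x - 1)*(x^2 + 3))/(x^2 + 3)^3
Second-derivative test at each critical point:
  f''(-1.4305) = -0.4156 < 0 → local maximum
  f''(2.0972) = 0.1934 > 0 → local minimum

Critical points: x = 1/3 - 2*sqrt(7)/3 ≈ -1.4305 (local maximum); x = 1/3 + 2*sqrt(7)/3 ≈ 2.0972 (local minimum)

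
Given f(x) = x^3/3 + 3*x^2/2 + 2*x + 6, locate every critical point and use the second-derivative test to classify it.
f'(x) = x^2 + 3*x + 2

Solve f'(x) = 0:
  Factor: x^2 + 3*x + 2 = (x + 1)*(x + 2) = 0.
  ⇒ x = -2, -1

f''(x) = 2*x + 3
Second-derivative test at each critical point:
  f''(-2) = -1 < 0 → local maximum
  f''(-1) = 1 > 0 → local minimum

Critical points: x = -2 (local maximum); x = -1 (local minimum)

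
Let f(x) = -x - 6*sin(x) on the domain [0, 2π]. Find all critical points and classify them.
f'(x) = -6*cos(x) - 1

Solve f'(x) = 0 on [0, 2π]:
  f'(x) = 0 ⇔ cos(x) = -1/6, i.e. x = ±arccos(-1/6) + 2nπ; keep the solutions lying in [0, 2π].
  ⇒ x = acos(-1/6) ≈ 1.7382, -acos(-1/6) + 2*pi ≈ 4.5449

f''(x) = 6*sin(x)
Second-derivative test at each critical point:
  f''(1.7382) = 5.9161 > 0 → local minimum
  f''(4.5449) = -5.9161 < 0 → local maximum

Critical points: x = acos(-1/6) ≈ 1.7382 (local minimum); x = -acos(-1/6) + 2*pi ≈ 4.5449 (local maximum)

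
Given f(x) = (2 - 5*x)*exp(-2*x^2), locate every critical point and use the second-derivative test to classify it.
f'(x) = (4*x*(5*x - 2) - 5)*exp(-2*x^2)

Solve f'(x) = 0:
  f'(x) = (20*x^2 - 8*x - 5)·exp(-2*x^2) and exp(-2*x^2) > 0 for every x, so f'(x) = 0 ⇔ 20*x^2 - 8*x - 5 = 0.
  20*x^2 - 8*x - 5 = 0 has no rational roots; quadratic formula: x = (8 ± √464)/40.
  ⇒ x = 1/5 - sqrt(29)/10 ≈ -0.3385, 1/5 + sqrt(29)/10 ≈ 0.7385

f''(x) = 4*(4*x^2*(2 - 5*x) + 15*x - 2)*exp(-2*x^2)
Second-derivative test at each critical point:
  f''(-0.3385) = -17.1287 < 0 → local maximum
  f''(0.7385) = 7.2364 > 0 → local minimum

Critical points: x = 1/5 - sqrt(29)/10 ≈ -0.3385 (local maximum); x = 1/5 + sqrt(29)/10 ≈ 0.7385 (local minimum)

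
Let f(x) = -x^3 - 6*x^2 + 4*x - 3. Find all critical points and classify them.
f'(x) = -3*x^2 - 12*x + 4

Solve f'(x) = 0:
  3*x^2 + 12*x - 4 = 0 has no rational roots; quadratic formula: x = (-12 ± √192)/6.
  ⇒ x = -4*sqrt(3)/3 - 2 ≈ -4.3094, -2 + 4*sqrt(3)/3 ≈ 0.3094

f''(x) = -6*x - 12
Second-derivative test at each critical point:
  f''(-4.3094) = 13.8564 > 0 → local minimum
  f''(0.3094) = -13.8564 < 0 → local maximum

Critical points: x = -4*sqrt(3)/3 - 2 ≈ -4.3094 (local minimum); x = -2 + 4*sqrt(3)/3 ≈ 0.3094 (local maximum)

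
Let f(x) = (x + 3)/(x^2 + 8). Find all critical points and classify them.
f'(x) = (x^2 - 2*x*(x + 3) + 8)/(x^2 + 8)^2

Solve f'(x) = 0:
  f'(x) = -(x^2 + 6*x - 8)/(x^2 + 8)^2; the denominator is positive wherever f is defined, so f'(x) = 0 ⇔ -x^2 - 6*x + 8 = 0.
  x^2 + 6*x - 8 = 0 has no rational roots; quadratic formula: x = (-6 ± √68)/2.
  ⇒ x = -sqrt(17) - 3 ≈ -7.1231, -3 + sqrt(17) ≈ 1.1231

f''(x) = 2*(4*x^2*(x + 3) - 3*(x + 1)*(x^2 + 8))/(x^2 + 8)^3
Second-derivative test at each critical point:
  f''(-7.1231) = 0.0024 > 0 → local minimum
  f''(1.1231) = -0.0961 < 0 → local maximum

Critical points: x = -sqrt(17) - 3 ≈ -7.1231 (local minimum); x = -3 + sqrt(17) ≈ 1.1231 (local maximum)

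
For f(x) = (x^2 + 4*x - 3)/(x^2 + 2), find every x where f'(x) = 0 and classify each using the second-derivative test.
f'(x) = 2*(-2*x^2 + 5*x + 4)/(x^4 + 4*x^2 + 4)

Solve f'(x) = 0:
  f'(x) = -2*(2*x^2 - 5*x - 4)/(x^2 + 2)^2; the denominator is positive wherever f is defined, so f'(x) = 0 ⇔ -4*x^2 + 10*x + 8 = 0.
  Factor: -4*x^2 + 10*x + 8 = -2*(2*x^2 - 5*x - 4); 2*x^2 - 5*x - 4 = 0 has no rational roots; quadratic formula: x = (5 ± √57)/4.
  ⇒ x = 5/4 - sqrt(57)/4 ≈ -0.6375, 5/4 + sqrt(57)/4 ≈ 3.1375

f''(x) = 2*(4*x^3 - 15*x^2 - 24*x + 10)/(x^6 + 6*x^4 + 12*x^2 + 8)
Second-derivative test at each critical point:
  f''(-0.6375) = 2.6076 > 0 → local minimum
  f''(3.1375) = -0.1076 < 0 → local maximum

Critical points: x = 5/4 - sqrt(57)/4 ≈ -0.6375 (local minimum); x = 5/4 + sqrt(57)/4 ≈ 3.1375 (local maximum)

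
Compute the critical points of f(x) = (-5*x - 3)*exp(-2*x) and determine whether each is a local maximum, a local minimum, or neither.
f'(x) = (10*x + 1)*exp(-2*x)

Solve f'(x) = 0:
  f'(x) = (10*x + 1)·exp(-2*x) and exp(-2*x) > 0 for every x, so f'(x) = 0 ⇔ 10*x + 1 = 0.
  10*x + 1 = 0.
  ⇒ x = -1/10

f''(x) = 4*(2 - 5*x)*exp(-2*x)
Second-derivative test at each critical point:
  f''(-1/10) = 12.2140 > 0 → local minimum

Critical points: x = -1/10 (local minimum)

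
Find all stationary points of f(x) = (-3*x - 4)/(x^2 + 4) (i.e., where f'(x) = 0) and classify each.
f'(x) = (3*x^2 + 8*x - 12)/(x^4 + 8*x^2 + 16)

Solve f'(x) = 0:
  f'(x) = (3*x^2 + 8*x - 12)/(x^2 + 4)^2; the denominator is positive wherever f is defined, so f'(x) = 0 ⇔ 3*x^2 + 8*x - 12 = 0.
  3*x^2 + 8*x - 12 = 0 has no rational roots; quadratic formula: x = (-8 ± √208)/6.
  ⇒ x = -2*sqrt(13)/3 - 4/3 ≈ -3.7370, -4/3 + 2*sqrt(13)/3 ≈ 1.0704

f''(x) = 2*(-4*x^2*(3*x + 4) + (9*x + 4)*(x^2 + 4))/(x^2 + 4)^3
Second-derivative test at each critical point:
  f''(-3.7370) = -0.0447 < 0 → local maximum
  f''(1.0704) = 0.5447 > 0 → local minimum

Critical points: x = -2*sqrt(13)/3 - 4/3 ≈ -3.7370 (local maximum); x = -4/3 + 2*sqrt(13)/3 ≈ 1.0704 (local minimum)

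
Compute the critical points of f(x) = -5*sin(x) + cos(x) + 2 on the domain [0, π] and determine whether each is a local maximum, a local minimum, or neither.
f'(x) = -sin(x) - 5*cos(x)

Solve f'(x) = 0 on [0, π]:
  f'(x) = 0 ⇔ -5*cos(x) = sin(x) ⇔ tan(x) = -5, i.e. x = arctan(-5) + nπ; keep the solutions lying in [0, π].
  ⇒ x = pi - atan(5) ≈ 1.7682

f''(x) = 5*sin(x) - cos(x)
Second-derivative test at each critical point:
  f''(1.7682) = 5.0990 > 0 → local minimum

Critical points: x = pi - atan(5) ≈ 1.7682 (local minimum)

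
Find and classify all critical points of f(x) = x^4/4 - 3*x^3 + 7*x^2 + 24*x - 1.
f'(x) = x^3 - 9*x^2 + 14*x + 24

Solve f'(x) = 0:
  Factor: x^3 - 9*x^2 + 14*x + 24 = (x - 6)*(x - 4)*(x + 1) = 0.
  ⇒ x = -1, 4, 6

f''(x) = 3*x^2 - 18*x + 14
Second-derivative test at each critical point:
  f''(-1) = 35 > 0 → local minimum
  f''(4) = -10 < 0 → local maximum
  f''(6) = 14 > 0 → local minimum

Critical points: x = -1 (local minimum); x = 4 (local maximum); x = 6 (local minimum)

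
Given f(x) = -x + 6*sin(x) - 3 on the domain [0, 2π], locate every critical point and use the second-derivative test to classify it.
f'(x) = 6*cos(x) - 1

Solve f'(x) = 0 on [0, 2π]:
  f'(x) = 0 ⇔ cos(x) = 1/6, i.e. x = ±arccos(1/6) + 2nπ; keep the solutions lying in [0, 2π].
  ⇒ x = acos(1/6) ≈ 1.4033, -acos(1/6) + 2*pi ≈ 4.8798

f''(x) = -6*sin(x)
Second-derivative test at each critical point:
  f''(1.4033) = -5.9161 < 0 → local maximum
  f''(4.8798) = 5.9161 > 0 → local minimum

Critical points: x = acos(1/6) ≈ 1.4033 (local maximum); x = -acos(1/6) + 2*pi ≈ 4.8798 (local minimum)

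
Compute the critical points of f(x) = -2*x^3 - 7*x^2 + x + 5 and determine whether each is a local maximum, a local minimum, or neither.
f'(x) = -6*x^2 - 14*x + 1

Solve f'(x) = 0:
  6*x^2 + 14*x - 1 = 0 has no rational roots; quadratic formula: x = (-14 ± √220)/12.
  ⇒ x = -sqrt(55)/6 - 7/6 ≈ -2.4027, -7/6 + sqrt(55)/6 ≈ 0.0694

f''(x) = -12*x - 14
Second-derivative test at each critical point:
  f''(-2.4027) = 14.8324 > 0 → local minimum
  f''(0.0694) = -14.8324 < 0 → local maximum

Critical points: x = -sqrt(55)/6 - 7/6 ≈ -2.4027 (local minimum); x = -7/6 + sqrt(55)/6 ≈ 0.0694 (local maximum)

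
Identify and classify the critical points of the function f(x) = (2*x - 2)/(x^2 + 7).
f'(x) = 2*(x^2 - 2*x*(x - 1) + 7)/(x^2 + 7)^2

Solve f'(x) = 0:
  f'(x) = -2*(x^2 - 2*x - 7)/(x^2 + 7)^2; the denominator is positive wherever f is defined, so f'(x) = 0 ⇔ -2*x^2 + 4*x + 14 = 0.
  Factor: -2*x^2 + 4*x + 14 = -2*(x^2 - 2*x - 7); x^2 - 2*x - 7 = 0 has no rational roots; quadratic formula: x = (2 ± √32)/2.
  ⇒ x = 1 - 2*sqrt(2) ≈ -1.8284, 1 + 2*sqrt(2) ≈ 3.8284

f''(x) = 4*(4*x^2*(x - 1) + (1 - 3*x)*(x^2 + 7))/(x^2 + 7)^3
Second-derivative test at each critical point:
  f''(-1.8284) = 0.1058 > 0 → local minimum
  f''(3.8284) = -0.0241 < 0 → local maximum

Critical points: x = 1 - 2*sqrt(2) ≈ -1.8284 (local minimum); x = 1 + 2*sqrt(2) ≈ 3.8284 (local maximum)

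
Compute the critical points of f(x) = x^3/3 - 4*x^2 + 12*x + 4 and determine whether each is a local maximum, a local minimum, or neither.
f'(x) = x^2 - 8*x + 12

Solve f'(x) = 0:
  Factor: x^2 - 8*x + 12 = (x - 6)*(x - 2) = 0.
  ⇒ x = 2, 6

f''(x) = 2*x - 8
Second-derivative test at each critical point:
  f''(2) = -4 < 0 → local maximum
  f''(6) = 4 > 0 → local minimum

Critical points: x = 2 (local maximum); x = 6 (local minimum)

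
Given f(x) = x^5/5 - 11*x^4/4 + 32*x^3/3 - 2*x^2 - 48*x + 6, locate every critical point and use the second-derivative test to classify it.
f'(x) = x^4 - 11*x^3 + 32*x^2 - 4*x - 48

Solve f'(x) = 0:
  Factor: x^4 - 11*x^3 + 32*x^2 - 4*x - 48 = (x - 6)*(x - 4)*(x - 2)*(x + 1) = 0.
  ⇒ x = -1, 2, 4, 6

f''(x) = 4*x^3 - 33*x^2 + 64*x - 4
Second-derivative test at each critical point:
  f''(-1) = -105 < 0 → local maximum
  f''(2) = 24 > 0 → local minimum
  f''(4) = -20 < 0 → local maximum
  f''(6) = 56 > 0 → local minimum

Critical points: x = -1 (local maximum); x = 2 (local minimum); x = 4 (local maximum); x = 6 (local minimum)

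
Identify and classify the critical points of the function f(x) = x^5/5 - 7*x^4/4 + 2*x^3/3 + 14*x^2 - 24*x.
f'(x) = x^4 - 7*x^3 + 2*x^2 + 28*x - 24

Solve f'(x) = 0:
  Factor: x^4 - 7*x^3 + 2*x^2 + 28*x - 24 = (x - 6)*(x - 2)*(x - 1)*(x + 2) = 0.
  ⇒ x = -2, 1, 2, 6

f''(x) = 4*x^3 - 21*x^2 + 4*x + 28
Second-derivative test at each critical point:
  f''(-2) = -96 < 0 → local maximum
  f''(1) = 15 > 0 → local minimum
  f''(2) = -16 < 0 → local maximum
  f''(6) = 160 > 0 → local minimum

Critical points: x = -2 (local maximum); x = 1 (local minimum); x = 2 (local maximum); x = 6 (local minimum)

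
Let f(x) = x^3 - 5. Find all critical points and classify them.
f'(x) = 3*x^2

Solve f'(x) = 0:
  ⇒ x = 0

f''(x) = 6*x
Second-derivative test at each critical point:
  f''(0) = 0, so the second-derivative test is inconclusive; use the first-derivative test: f'(-1/4) = 0.1875, f'(1/4) = 0.1875 — f' is positive on both sides (no sign change) → neither a local maximum nor a local minimum

Critical points: x = 0 (neither)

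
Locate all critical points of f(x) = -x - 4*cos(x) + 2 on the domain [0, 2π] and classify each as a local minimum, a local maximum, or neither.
f'(x) = 4*sin(x) - 1

Solve f'(x) = 0 on [0, 2π]:
  f'(x) = 0 ⇔ sin(x) = 1/4, i.e. x = arcsin(1/4) + 2nπ or x = π − arcsin(1/4) + 2nπ; keep the solutions lying in [0, 2π].
  ⇒ x = asin(1/4) ≈ 0.2527, pi - asin(1/4) ≈ 2.8889

f''(x) = 4*cos(x)
Second-derivative test at each critical point:
  f''(0.2527) = 3.8730 > 0 → local minimum
  f''(2.8889) = -3.8730 < 0 → local maximum

Critical points: x = asin(1/4) ≈ 0.2527 (local minimum); x = pi - asin(1/4) ≈ 2.8889 (local maximum)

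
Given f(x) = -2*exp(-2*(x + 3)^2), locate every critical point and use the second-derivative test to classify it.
f'(x) = 8*(x + 3)*exp(-2*(x + 3)^2)

Solve f'(x) = 0:
  f'(x) = (8*x + 24)·exp(-2*(x + 3)^2) and exp(-2*(x + 3)^2) > 0 for every x, so f'(x) = 0 ⇔ 8*x + 24 = 0.
  Factor: 8*x + 24 = 8*(x + 3) = 0.
  ⇒ x = -3

f''(x) = 8*(1 - 4*(x + 3)^2)*exp(-2*(x + 3)^2)
Second-derivative test at each critical point:
  f''(-3) = 8 > 0 → local minimum

Critical points: x = -3 (local minimum)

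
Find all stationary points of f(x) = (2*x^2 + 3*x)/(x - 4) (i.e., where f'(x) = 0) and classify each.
f'(x) = 2*(x^2 - 8*x - 6)/(x^2 - 8*x + 16)

Solve f'(x) = 0:
  f'(x) = 2*(x^2 - 8*x - 6)/(x - 4)^2; the denominator is positive wherever f is defined, so f'(x) = 0 ⇔ 2*x^2 - 16*x - 12 = 0.
  Factor: 2*x^2 - 16*x - 12 = 2*(x^2 - 8*x - 6); x^2 - 8*x - 6 = 0 has no rational roots; quadratic formula: x = (8 ± √88)/2.
  ⇒ x = 4 - sqrt(22) ≈ -0.6904, 4 + sqrt(22) ≈ 8.6904

f''(x) = 88/(x^3 - 12*x^2 + 48*x - 64)
Second-derivative test at each critical point:
  f''(-0.6904) = -0.8528 < 0 → local maximum
  f''(8.6904) = 0.8528 > 0 → local minimum

Critical points: x = 4 - sqrt(22) ≈ -0.6904 (local maximum); x = 4 + sqrt(22) ≈ 8.6904 (local minimum)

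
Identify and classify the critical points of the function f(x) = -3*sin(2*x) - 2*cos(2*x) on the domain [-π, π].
f'(x) = 4*sin(2*x) - 6*cos(2*x)

Solve f'(x) = 0 on [-π, π]:
  f'(x) = 0 ⇔ -3*cos(2*x) = -2*sin(2*x) ⇔ tan(2*x) = 3/2, i.e. 2*x = arctan(3/2) + nπ; keep the solutions lying in [-π, π].
  ⇒ x = -pi + atan(3/2)/2 ≈ -2.6502, -pi/2 + atan(3/2)/2 ≈ -1.0794, atan(3/2)/2 ≈ 0.4914, atan(3/2)/2 + pi/2 ≈ 2.0622

f''(x) = 12*sin(2*x) + 8*cos(2*x)
Second-derivative test at each critical point:
  f''(-2.6502) = 14.4222 > 0 → local minimum
  f''(-1.0794) = -14.4222 < 0 → local maximum
  f''(0.4914) = 14.4222 > 0 → local minimum
  f''(2.0622) = -14.4222 < 0 → local maximum

Critical points: x = -pi + atan(3/2)/2 ≈ -2.6502 (local minimum); x = -pi/2 + atan(3/2)/2 ≈ -1.0794 (local maximum); x = atan(3/2)/2 ≈ 0.4914 (local minimum); x = atan(3/2)/2 + pi/2 ≈ 2.0622 (local maximum)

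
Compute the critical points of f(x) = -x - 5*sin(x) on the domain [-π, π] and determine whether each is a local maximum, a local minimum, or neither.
f'(x) = -5*cos(x) - 1

Solve f'(x) = 0 on [-π, π]:
  f'(x) = 0 ⇔ cos(x) = -1/5, i.e. x = ±arccos(-1/5) + 2nπ; keep the solutions lying in [-π, π].
  ⇒ x = -acos(-1/5) ≈ -1.7722, acos(-1/5) ≈ 1.7722

f''(x) = 5*sin(x)
Second-derivative test at each critical point:
  f''(-1.7722) = -4.8990 < 0 → local maximum
  f''(1.7722) = 4.8990 > 0 → local minimum

Critical points: x = -acos(-1/5) ≈ -1.7722 (local maximum); x = acos(-1/5) ≈ 1.7722 (local minimum)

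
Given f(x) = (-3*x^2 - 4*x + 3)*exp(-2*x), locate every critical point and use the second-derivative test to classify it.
f'(x) = 2*(3*x^2 + x - 5)*exp(-2*x)

Solve f'(x) = 0:
  f'(x) = (6*x^2 + 2*x - 10)·exp(-2*x) and exp(-2*x) > 0 for every x, so f'(x) = 0 ⇔ 6*x^2 + 2*x - 10 = 0.
  Factor: 6*x^2 + 2*x - 10 = 2*(3*x^2 + x - 5); 3*x^2 + x - 5 = 0 has no rational roots; quadratic formula: x = (-1 ± √61)/6.
  ⇒ x = -sqrt(61)/6 - 1/6 ≈ -1.4684, -1/6 + sqrt(61)/6 ≈ 1.1350

f''(x) = 2*(-6*x^2 + 4*x + 11)*exp(-2*x)
Second-derivative test at each critical point:
  f''(-1.4684) = -294.5162 < 0 → local maximum
  f''(1.1350) = 1.6137 > 0 → local minimum

Critical points: x = -sqrt(61)/6 - 1/6 ≈ -1.4684 (local maximum); x = -1/6 + sqrt(61)/6 ≈ 1.1350 (local minimum)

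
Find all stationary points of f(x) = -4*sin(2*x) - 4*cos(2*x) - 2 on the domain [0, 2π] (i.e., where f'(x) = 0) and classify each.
f'(x) = -8*sqrt(2)*cos(2*x + pi/4)

Solve f'(x) = 0 on [0, 2π]:
  f'(x) = 0 ⇔ -4*cos(2*x) = -4*sin(2*x) ⇔ tan(2*x) = 1, i.e. 2*x = arctan(1) + nπ; keep the solutions lying in [0, 2π].
  ⇒ x = pi/8 ≈ 0.3927, 5*pi/8 ≈ 1.9635, 9*pi/8 ≈ 3.5343, 13*pi/8 ≈ 5.1051

f''(x) = 16*sqrt(2)*sin(2*x + pi/4)
Second-derivative test at each critical point:
  f''(0.3927) = 22.6274 > 0 → local minimum
  f''(1.9635) = -22.6274 < 0 → local maximum
  f''(3.5343) = 22.6274 > 0 → local minimum
  f''(5.1051) = -22.6274 < 0 → local maximum

Critical points: x = pi/8 ≈ 0.3927 (local minimum); x = 5*pi/8 ≈ 1.9635 (local maximum); x = 9*pi/8 ≈ 3.5343 (local minimum); x = 13*pi/8 ≈ 5.1051 (local maximum)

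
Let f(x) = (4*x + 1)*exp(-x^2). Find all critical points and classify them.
f'(x) = 2*(-x*(4*x + 1) + 2)*exp(-x^2)

Solve f'(x) = 0:
  f'(x) = (-8*x^2 - 2*x + 4)·exp(-x^2) and exp(-x^2) > 0 for every x, so f'(x) = 0 ⇔ -8*x^2 - 2*x + 4 = 0.
  Factor: -8*x^2 - 2*x + 4 = -2*(4*x^2 + x - 2); 4*x^2 + x - 2 = 0 has no rational roots; quadratic formula: x = (-1 ± √33)/8.
  ⇒ x = -sqrt(33)/8 - 1/8 ≈ -0.8431, -1/8 + sqrt(33)/8 ≈ 0.5931

f''(x) = 2*(2*x^2*(4*x + 1) - 12*x - 1)*exp(-x^2)
Second-derivative test at each critical point:
  f''(-0.8431) = 5.6442 > 0 → local minimum
  f''(0.5931) = -8.0822 < 0 → local maximum

Critical points: x = -sqrt(33)/8 - 1/8 ≈ -0.8431 (local minimum); x = -1/8 + sqrt(33)/8 ≈ 0.5931 (local maximum)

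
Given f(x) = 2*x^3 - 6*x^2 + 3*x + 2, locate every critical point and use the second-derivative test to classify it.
f'(x) = 6*x^2 - 12*x + 3

Solve f'(x) = 0:
  Factor: 6*x^2 - 12*x + 3 = 3*(2*x^2 - 4*x + 1); 2*x^2 - 4*x + 1 = 0 has no rational roots; quadratic formula: x = (4 ± √8)/4.
  ⇒ x = 1 - sqrt(2)/2 ≈ 0.2929, sqrt(2)/2 + 1 ≈ 1.7071

f''(x) = 12*x - 12
Second-derivative test at each critical point:
  f''(0.2929) = -8.4853 < 0 → local maximum
  f''(1.7071) = 8.4853 > 0 → local minimum

Critical points: x = 1 - sqrt(2)/2 ≈ 0.2929 (local maximum); x = sqrt(2)/2 + 1 ≈ 1.7071 (local minimum)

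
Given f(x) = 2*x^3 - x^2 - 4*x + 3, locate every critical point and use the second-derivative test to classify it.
f'(x) = 6*x^2 - 2*x - 4

Solve f'(x) = 0:
  Factor: 6*x^2 - 2*x - 4 = 2*(x - 1)*(3*x + 2) = 0.
  ⇒ x = -2/3, 1

f''(x) = 12*x - 2
Second-derivative test at each critical point:
  f''(-2/3) = -10 < 0 → local maximum
  f''(1) = 10 > 0 → local minimum

Critical points: x = -2/3 (local maximum); x = 1 (local minimum)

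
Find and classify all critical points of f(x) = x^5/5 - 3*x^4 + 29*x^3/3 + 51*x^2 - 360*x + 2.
f'(x) = x^4 - 12*x^3 + 29*x^2 + 102*x - 360

Solve f'(x) = 0:
  Factor: x^4 - 12*x^3 + 29*x^2 + 102*x - 360 = (x - 6)*(x - 5)*(x - 4)*(x + 3) = 0.
  ⇒ x = -3, 4, 5, 6

f''(x) = 4*x^3 - 36*x^2 + 58*x + 102
Second-derivative test at each critical point:
  f''(-3) = -504 < 0 → local maximum
  f''(4) = 14 > 0 → local minimum
  f''(5) = -8 < 0 → local maximum
  f''(6) = 18 > 0 → local minimum

Critical points: x = -3 (local maximum); x = 4 (local minimum); x = 5 (local maximum); x = 6 (local minimum)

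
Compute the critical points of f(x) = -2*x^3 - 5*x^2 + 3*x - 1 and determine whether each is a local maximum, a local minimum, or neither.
f'(x) = -6*x^2 - 10*x + 3

Solve f'(x) = 0:
  6*x^2 + 10*x - 3 = 0 has no rational roots; quadratic formula: x = (-10 ± √172)/12.
  ⇒ x = -sqrt(43)/6 - 5/6 ≈ -1.9262, -5/6 + sqrt(43)/6 ≈ 0.2596

f''(x) = -12*x - 10
Second-derivative test at each critical point:
  f''(-1.9262) = 13.1149 > 0 → local minimum
  f''(0.2596) = -13.1149 < 0 → local maximum

Critical points: x = -sqrt(43)/6 - 5/6 ≈ -1.9262 (local minimum); x = -5/6 + sqrt(43)/6 ≈ 0.2596 (local maximum)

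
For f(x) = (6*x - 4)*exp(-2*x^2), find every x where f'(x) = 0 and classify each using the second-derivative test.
f'(x) = 2*(-4*x*(3*x - 2) + 3)*exp(-2*x^2)

Solve f'(x) = 0:
  f'(x) = (-24*x^2 + 16*x + 6)·exp(-2*x^2) and exp(-2*x^2) > 0 for every x, so f'(x) = 0 ⇔ -24*x^2 + 16*x + 6 = 0.
  Factor: -24*x^2 + 16*x + 6 = -2*(12*x^2 - 8*x - 3); 12*x^2 - 8*x - 3 = 0 has no rational roots; quadratic formula: x = (8 ± √208)/24.
  ⇒ x = 1/3 - sqrt(13)/6 ≈ -0.2676, 1/3 + sqrt(13)/6 ≈ 0.9343

f''(x) = 8*(4*x^2*(3*x - 2) - 9*x + 2)*exp(-2*x^2)
Second-derivative test at each critical point:
  f''(-0.2676) = 24.9957 > 0 → local minimum
  f''(0.9343) = -5.0341 < 0 → local maximum

Critical points: x = 1/3 - sqrt(13)/6 ≈ -0.2676 (local minimum); x = 1/3 + sqrt(13)/6 ≈ 0.9343 (local maximum)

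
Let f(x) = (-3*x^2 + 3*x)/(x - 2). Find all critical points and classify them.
f'(x) = 3*(-x^2 + 4*x - 2)/(x^2 - 4*x + 4)

Solve f'(x) = 0:
  f'(x) = -3*(x^2 - 4*x + 2)/(x - 2)^2; the denominator is positive wherever f is defined, so f'(x) = 0 ⇔ -3*x^2 + 12*x - 6 = 0.
  Factor: -3*x^2 + 12*x - 6 = -3*(x^2 - 4*x + 2); x^2 - 4*x + 2 = 0 has no rational roots; quadratic formula: x = (4 ± √8)/2.
  ⇒ x = 2 - sqrt(2) ≈ 0.5858, sqrt(2) + 2 ≈ 3.4142

f''(x) = -12/(x^3 - 6*x^2 + 12*x - 8)
Second-derivative test at each critical point:
  f''(0.5858) = 4.2426 > 0 → local minimum
  f''(3.4142) = -4.2426 < 0 → local maximum

Critical points: x = 2 - sqrt(2) ≈ 0.5858 (local minimum); x = sqrt(2) + 2 ≈ 3.4142 (local maximum)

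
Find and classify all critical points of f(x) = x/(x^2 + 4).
f'(x) = (4 - x^2)/(x^4 + 8*x^2 + 16)

Solve f'(x) = 0:
  f'(x) = -(x - 2)*(x + 2)/(x^2 + 4)^2; the denominator is positive wherever f is defined, so f'(x) = 0 ⇔ 4 - x^2 = 0.
  Factor: 4 - x^2 = -(x - 2)*(x + 2) = 0.
  ⇒ x = -2, 2

f''(x) = 2*x*(x^2 - 12)/(x^2 + 4)^3
Second-derivative test at each critical point:
  f''(-2) = 1/16 > 0 → local minimum
  f''(2) = -1/16 < 0 → local maximum

Critical points: x = -2 (local minimum); x = 2 (local maximum)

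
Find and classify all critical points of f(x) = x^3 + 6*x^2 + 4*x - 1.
f'(x) = 3*x^2 + 12*x + 4

Solve f'(x) = 0:
  3*x^2 + 12*x + 4 = 0 has no rational roots; quadratic formula: x = (-12 ± √96)/6.
  ⇒ x = -2 - 2*sqrt(6)/3 ≈ -3.6330, -2 + 2*sqrt(6)/3 ≈ -0.3670

f''(x) = 6*x + 12
Second-derivative test at each critical point:
  f''(-3.6330) = -9.7980 < 0 → local maximum
  f''(-0.3670) = 9.7980 > 0 → local minimum

Critical points: x = -2 - 2*sqrt(6)/3 ≈ -3.6330 (local maximum); x = -2 + 2*sqrt(6)/3 ≈ -0.3670 (local minimum)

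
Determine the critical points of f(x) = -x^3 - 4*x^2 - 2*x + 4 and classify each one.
f'(x) = -3*x^2 - 8*x - 2

Solve f'(x) = 0:
  3*x^2 + 8*x + 2 = 0 has no rational roots; quadratic formula: x = (-8 ± √40)/6.
  ⇒ x = -4/3 - sqrt(10)/3 ≈ -2.3874, -4/3 + sqrt(10)/3 ≈ -0.2792

f''(x) = -6*x - 8
Second-derivative test at each critical point:
  f''(-2.3874) = 6.3246 > 0 → local minimum
  f''(-0.2792) = -6.3246 < 0 → local maximum

Critical points: x = -4/3 - sqrt(10)/3 ≈ -2.3874 (local minimum); x = -4/3 + sqrt(10)/3 ≈ -0.2792 (local maximum)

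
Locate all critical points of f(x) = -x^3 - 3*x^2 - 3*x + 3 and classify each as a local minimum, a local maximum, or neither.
f'(x) = -3*x^2 - 6*x - 3

Solve f'(x) = 0:
  Factor: -3*x^2 - 6*x - 3 = -3*(x + 1)^2 = 0.
  ⇒ x = -1

f''(x) = -6*x - 6
Second-derivative test at each critical point:
  f''(-1) = 0, so the second-derivative test is inconclusive; use the first-derivative test: f'(-5/4) = -0.1875, f'(-3/4) = -0.1875 — f' is negative on both sides (no sign change) → neither a local maximum nor a local minimum

Critical points: x = -1 (neither)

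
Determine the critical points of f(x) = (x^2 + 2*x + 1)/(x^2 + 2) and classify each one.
f'(x) = 2*(-x^2 + x + 2)/(x^4 + 4*x^2 + 4)

Solve f'(x) = 0:
  f'(x) = -2*(x - 2)*(x + 1)/(x^2 + 2)^2; the denominator is positive wherever f is defined, so f'(x) = 0 ⇔ -2*x^2 + 2*x + 4 = 0.
  Factor: -2*x^2 + 2*x + 4 = -2*(x - 2)*(x + 1) = 0.
  ⇒ x = -1, 2

f''(x) = 2*(2*x^3 - 3*x^2 - 12*x + 2)/(x^6 + 6*x^4 + 12*x^2 + 8)
Second-derivative test at each critical point:
  f''(-1) = 2/3 > 0 → local minimum
  f''(2) = -1/6 < 0 → local maximum

Critical points: x = -1 (local minimum); x = 2 (local maximum)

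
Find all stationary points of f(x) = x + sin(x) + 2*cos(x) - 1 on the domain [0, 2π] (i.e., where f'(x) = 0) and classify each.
f'(x) = -2*sin(x) + cos(x) + 1

Solve f'(x) = 0 on [0, 2π]:
  f'(x) = 0 ⇔ -2*sin(x) + cos(x) = -1. Write the left side as R·cos(x + φ) with R = √(1² + 2²) = sqrt(5), cos φ = sqrt(5)/5, sin φ = 2*sqrt(5)/5; then cos(x + φ) = -sqrt(5)/5. Solve for x and keep the solutions lying in [0, 2π].
  ⇒ x = atan(4/3) ≈ 0.9273, pi ≈ 3.1416

f''(x) = -sin(x) - 2*cos(x)
Second-derivative test at each critical point:
  f''(0.9273) = -2 < 0 → local maximum
  f''(3.1416) = 2 > 0 → local minimum

Critical points: x = atan(4/3) ≈ 0.9273 (local maximum); x = pi ≈ 3.1416 (local minimum)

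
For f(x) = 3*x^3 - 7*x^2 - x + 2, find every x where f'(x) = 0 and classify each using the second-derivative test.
f'(x) = 9*x^2 - 14*x - 1

Solve f'(x) = 0:
  9*x^2 - 14*x - 1 = 0 has no rational roots; quadratic formula: x = (14 ± √232)/18.
  ⇒ x = 7/9 - sqrt(58)/9 ≈ -0.0684, 7/9 + sqrt(58)/9 ≈ 1.6240

f''(x) = 18*x - 14
Second-derivative test at each critical point:
  f''(-0.0684) = -15.2315 < 0 → local maximum
  f''(1.6240) = 15.2315 > 0 → local minimum

Critical points: x = 7/9 - sqrt(58)/9 ≈ -0.0684 (local maximum); x = 7/9 + sqrt(58)/9 ≈ 1.6240 (local minimum)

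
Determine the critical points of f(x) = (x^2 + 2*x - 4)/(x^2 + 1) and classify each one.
f'(x) = 2*(-x^2 + 5*x + 1)/(x^4 + 2*x^2 + 1)

Solve f'(x) = 0:
  f'(x) = -2*(x^2 - 5*x - 1)/(x^2 + 1)^2; the denominator is positive wherever f is defined, so f'(x) = 0 ⇔ -2*x^2 + 10*x + 2 = 0.
  Factor: -2*x^2 + 10*x + 2 = -2*(x^2 - 5*x - 1); x^2 - 5*x - 1 = 0 has no rational roots; quadratic formula: x = (5 ± √29)/2.
  ⇒ x = 5/2 - sqrt(29)/2 ≈ -0.1926, 5/2 + sqrt(29)/2 ≈ 5.1926

f''(x) = 2*(2*x^3 - 15*x^2 - 6*x + 5)/(x^6 + 3*x^4 + 3*x^2 + 1)
Second-derivative test at each critical point:
  f''(-0.1926) = 10.0138 > 0 → local minimum
  f''(5.1926) = -0.0138 < 0 → local maximum

Critical points: x = 5/2 - sqrt(29)/2 ≈ -0.1926 (local minimum); x = 5/2 + sqrt(29)/2 ≈ 5.1926 (local maximum)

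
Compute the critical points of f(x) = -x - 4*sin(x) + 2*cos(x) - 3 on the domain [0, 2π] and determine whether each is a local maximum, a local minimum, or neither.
f'(x) = -2*sin(x) - 4*cos(x) - 1

Solve f'(x) = 0 on [0, 2π]:
  f'(x) = 0 ⇔ -2*sin(x) - 4*cos(x) = 1. Write the left side as R·cos(x + φ) with R = √((-4)² + 2²) = 2*sqrt(5), cos φ = -2*sqrt(5)/5, sin φ = sqrt(5)/5; then cos(x + φ) = sqrt(5)/10. Solve for x and keep the solutions lying in [0, 2π].
  ⇒ x = atan((-1 + 2*sqrt(19))/(-sqrt(19) - 2)) + pi ≈ 2.2600, atan((-2*sqrt(19) - 1)/(-2 + sqrt(19))) + 2*pi ≈ 4.9505

f''(x) = 4*sin(x) - 2*cos(x)
Second-derivative test at each critical point:
  f''(2.2600) = 4.3589 > 0 → local minimum
  f''(4.9505) = -4.3589 < 0 → local maximum

Critical points: x = atan((-1 + 2*sqrt(19))/(-sqrt(19) - 2)) + pi ≈ 2.2600 (local minimum); x = atan((-2*sqrt(19) - 1)/(-2 + sqrt(19))) + 2*pi ≈ 4.9505 (local maximum)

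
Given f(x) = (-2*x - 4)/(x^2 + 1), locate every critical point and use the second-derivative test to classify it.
f'(x) = 2*(-x^2 + 2*x*(x + 2) - 1)/(x^2 + 1)^2

Solve f'(x) = 0:
  f'(x) = 2*(x^2 + 4*x - 1)/(x^2 + 1)^2; the denominator is positive wherever f is defined, so f'(x) = 0 ⇔ 2*x^2 + 8*x - 2 = 0.
  Factor: 2*x^2 + 8*x - 2 = 2*(x^2 + 4*x - 1); x^2 + 4*x - 1 = 0 has no rational roots; quadratic formula: x = (-4 ± √20)/2.
  ⇒ x = -sqrt(5) - 2 ≈ -4.2361, -2 + sqrt(5) ≈ 0.2361

f''(x) = 4*(-4*x^2*(x + 2) + (3*x + 2)*(x^2 + 1))/(x^2 + 1)^3
Second-derivative test at each critical point:
  f''(-4.2361) = -0.0249 < 0 → local maximum
  f''(0.2361) = 8.0249 > 0 → local minimum

Critical points: x = -sqrt(5) - 2 ≈ -4.2361 (local maximum); x = -2 + sqrt(5) ≈ 0.2361 (local minimum)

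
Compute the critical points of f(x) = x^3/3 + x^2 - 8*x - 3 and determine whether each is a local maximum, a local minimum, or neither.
f'(x) = x^2 + 2*x - 8

Solve f'(x) = 0:
  Factor: x^2 + 2*x - 8 = (x - 2)*(x + 4) = 0.
  ⇒ x = -4, 2

f''(x) = 2*x + 2
Second-derivative test at each critical point:
  f''(-4) = -6 < 0 → local maximum
  f''(2) = 6 > 0 → local minimum

Critical points: x = -4 (local maximum); x = 2 (local minimum)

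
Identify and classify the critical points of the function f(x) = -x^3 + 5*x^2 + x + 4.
f'(x) = -3*x^2 + 10*x + 1

Solve f'(x) = 0:
  3*x^2 - 10*x - 1 = 0 has no rational roots; quadratic formula: x = (10 ± √112)/6.
  ⇒ x = 5/3 - 2*sqrt(7)/3 ≈ -0.0972, 5/3 + 2*sqrt(7)/3 ≈ 3.4305

f''(x) = 10 - 6*x
Second-derivative test at each critical point:
  f''(-0.0972) = 10.5830 > 0 → local minimum
  f''(3.4305) = -10.5830 < 0 → local maximum

Critical points: x = 5/3 - 2*sqrt(7)/3 ≈ -0.0972 (local minimum); x = 5/3 + 2*sqrt(7)/3 ≈ 3.4305 (local maximum)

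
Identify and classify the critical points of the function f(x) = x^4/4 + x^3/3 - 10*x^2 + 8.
f'(x) = x*(x^2 + x - 20)

Solve f'(x) = 0:
  Factor: x^3 + x^2 - 20*x = x*(x - 4)*(x + 5) = 0.
  ⇒ x = -5, 0, 4

f''(x) = 3*x^2 + 2*x - 20
Second-derivative test at each critical point:
  f''(-5) = 45 > 0 → local minimum
  f''(0) = -20 < 0 → local maximum
  f''(4) = 36 > 0 → local minimum

Critical points: x = -5 (local minimum); x = 0 (local maximum); x = 4 (local minimum)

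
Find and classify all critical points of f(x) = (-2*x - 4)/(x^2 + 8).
f'(x) = 2*(-x^2 + 2*x*(x + 2) - 8)/(x^2 + 8)^2

Solve f'(x) = 0:
  f'(x) = 2*(x^2 + 4*x - 8)/(x^2 + 8)^2; the denominator is positive wherever f is defined, so f'(x) = 0 ⇔ 2*x^2 + 8*x - 16 = 0.
  Factor: 2*x^2 + 8*x - 16 = 2*(x^2 + 4*x - 8); x^2 + 4*x - 8 = 0 has no rational roots; quadratic formula: x = (-4 ± √48)/2.
  ⇒ x = -2*sqrt(3) - 2 ≈ -5.4641, -2 + 2*sqrt(3) ≈ 1.4641

f''(x) = 4*(-4*x^2*(x + 2) + (3*x + 2)*(x^2 + 8))/(x^2 + 8)^3
Second-derivative test at each critical point:
  f''(-5.4641) = -0.0097 < 0 → local maximum
  f''(1.4641) = 0.1347 > 0 → local minimum

Critical points: x = -2*sqrt(3) - 2 ≈ -5.4641 (local maximum); x = -2 + 2*sqrt(3) ≈ 1.4641 (local minimum)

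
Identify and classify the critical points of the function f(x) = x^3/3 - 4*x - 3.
f'(x) = x^2 - 4

Solve f'(x) = 0:
  Factor: x^2 - 4 = (x - 2)*(x + 2) = 0.
  ⇒ x = -2, 2

f''(x) = 2*x
Second-derivative test at each critical point:
  f''(-2) = -4 < 0 → local maximum
  f''(2) = 4 > 0 → local minimum

Critical points: x = -2 (local maximum); x = 2 (local minimum)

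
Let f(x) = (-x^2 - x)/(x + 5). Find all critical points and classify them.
f'(x) = (-x^2 - 10*x - 5)/(x^2 + 10*x + 25)

Solve f'(x) = 0:
  f'(x) = -(x^2 + 10*x + 5)/(x + 5)^2; the denominator is positive wherever f is defined, so f'(x) = 0 ⇔ -x^2 - 10*x - 5 = 0.
  x^2 + 10*x + 5 = 0 has no rational roots; quadratic formula: x = (-10 ± √80)/2.
  ⇒ x = -5 - 2*sqrt(5) ≈ -9.4721, -5 + 2*sqrt(5) ≈ -0.5279

f''(x) = -40/(x^3 + 15*x^2 + 75*x + 125)
Second-derivative test at each critical point:
  f''(-9.4721) = 0.4472 > 0 → local minimum
  f''(-0.5279) = -0.4472 < 0 → local maximum

Critical points: x = -5 - 2*sqrt(5) ≈ -9.4721 (local minimum); x = -5 + 2*sqrt(5) ≈ -0.5279 (local maximum)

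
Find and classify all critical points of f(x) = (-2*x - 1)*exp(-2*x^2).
f'(x) = 2*(2*x*(2*x + 1) - 1)*exp(-2*x^2)

Solve f'(x) = 0:
  f'(x) = (8*x^2 + 4*x - 2)·exp(-2*x^2) and exp(-2*x^2) > 0 for every x, so f'(x) = 0 ⇔ 8*x^2 + 4*x - 2 = 0.
  Factor: 8*x^2 + 4*x - 2 = 2*(4*x^2 + 2*x - 1); 4*x^2 + 2*x - 1 = 0 has no rational roots; quadratic formula: x = (-2 ± √20)/8.
  ⇒ x = -sqrt(5)/4 - 1/4 ≈ -0.8090, -1/4 + sqrt(5)/4 ≈ 0.3090

f''(x) = 4*(-8*x^3 - 4*x^2 + 6*x + 1)*exp(-2*x^2)
Second-derivative test at each critical point:
  f''(-0.8090) = -2.4157 < 0 → local maximum
  f''(0.3090) = 7.3893 > 0 → local minimum

Critical points: x = -sqrt(5)/4 - 1/4 ≈ -0.8090 (local maximum); x = -1/4 + sqrt(5)/4 ≈ 0.3090 (local minimum)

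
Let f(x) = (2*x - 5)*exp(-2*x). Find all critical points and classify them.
f'(x) = 4*(3 - x)*exp(-2*x)

Solve f'(x) = 0:
  f'(x) = (12 - 4*x)·exp(-2*x) and exp(-2*x) > 0 for every x, so f'(x) = 0 ⇔ 12 - 4*x = 0.
  Factor: 12 - 4*x = -4*(x - 3) = 0.
  ⇒ x = 3

f''(x) = 4*(2*x - 7)*exp(-2*x)
Second-derivative test at each critical point:
  f''(3) = -0.0099 < 0 → local maximum

Critical points: x = 3 (local maximum)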